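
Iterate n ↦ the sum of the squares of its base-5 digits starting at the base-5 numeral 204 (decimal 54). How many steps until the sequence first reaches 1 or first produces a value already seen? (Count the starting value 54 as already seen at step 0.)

54 = (2,0,4)_5 → 2² + 0² + 4² = 20
20 = (4,0)_5 → 4² + 0² = 16
16 = (3,1)_5 → 3² + 1² = 10
10 = (2,0)_5 → 2² + 0² = 4
4 = (4)_5 → 4² = 16  — 16 repeats.
That took 5 steps.

5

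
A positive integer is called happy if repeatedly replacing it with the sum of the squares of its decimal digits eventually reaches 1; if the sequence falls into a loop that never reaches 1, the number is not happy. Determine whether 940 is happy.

happy

940 → 9² + 4² + 0² = 81 + 16 + 0 = 97
97 → 9² + 7² = 81 + 49 = 130
130 → 1² + 3² + 0² = 1 + 9 + 0 = 10
10 → 1² + 0² = 1 + 0 = 1  — reached 1.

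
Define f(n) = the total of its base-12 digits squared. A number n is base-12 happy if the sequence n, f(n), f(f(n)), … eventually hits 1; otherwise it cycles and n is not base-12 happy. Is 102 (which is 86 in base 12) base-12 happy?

not base-12 happy

102 = (8,6)_12 → 8² + 6² = 100
100 = (8,4)_12 → 8² + 4² = 80
80 = (6,8)_12 → 6² + 8² = 100  — 100 already seen; the sequence cycles without reaching 1.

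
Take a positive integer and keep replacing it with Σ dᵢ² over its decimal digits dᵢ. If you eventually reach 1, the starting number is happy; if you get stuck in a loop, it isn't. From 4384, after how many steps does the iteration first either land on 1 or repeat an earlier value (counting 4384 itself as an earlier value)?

12

4384 → 4² + 3² + 8² + 4² = 16 + 9 + 64 + 16 = 105
105 → 1² + 0² + 5² = 1 + 0 + 25 = 26
26 → 2² + 6² = 4 + 36 = 40
40 → 4² + 0² = 16 + 0 = 16
16 → 1² + 6² = 1 + 36 = 37
37 → 3² + 7² = 9 + 49 = 58
58 → 5² + 8² = 25 + 64 = 89
89 → 8² + 9² = 64 + 81 = 145
145 → 1² + 4² + 5² = 1 + 16 + 25 = 42
42 → 4² + 2² = 16 + 4 = 20
20 → 2² + 0² = 4 + 0 = 4
4 → 4² = 16  — 16 repeats.
That took 12 steps.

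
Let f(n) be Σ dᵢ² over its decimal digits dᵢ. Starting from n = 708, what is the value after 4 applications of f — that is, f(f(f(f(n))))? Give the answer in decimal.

708 → 7² + 0² + 8² = 49 + 0 + 64 = 113
113 → 1² + 1² + 3² = 1 + 1 + 9 = 11
11 → 1² + 1² = 1 + 1 = 2
2 → 2² = 4

4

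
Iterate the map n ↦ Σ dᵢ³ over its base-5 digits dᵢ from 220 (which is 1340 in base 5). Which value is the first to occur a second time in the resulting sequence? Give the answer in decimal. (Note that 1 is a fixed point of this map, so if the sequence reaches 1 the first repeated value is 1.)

220 = (1,3,4,0)_5 → 1³ + 3³ + 4³ + 0³ = 1 + 27 + 64 + 0 = 92
92 = (3,3,2)_5 → 3³ + 3³ + 2³ = 27 + 27 + 8 = 62
62 = (2,2,2)_5 → 2³ + 2³ + 2³ = 8 + 8 + 8 = 24
24 = (4,4)_5 → 4³ + 4³ = 64 + 64 = 128
128 = (1,0,0,3)_5 → 1³ + 0³ + 0³ + 3³ = 1 + 0 + 0 + 27 = 28
28 = (1,0,3)_5 → 1³ + 0³ + 3³ = 1 + 0 + 27 = 28  — 28 already appeared earlier.

28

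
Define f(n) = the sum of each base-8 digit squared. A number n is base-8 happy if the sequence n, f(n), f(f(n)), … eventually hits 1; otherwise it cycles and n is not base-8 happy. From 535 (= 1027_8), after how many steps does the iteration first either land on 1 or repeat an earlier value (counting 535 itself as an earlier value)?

6

535 = (1,0,2,7)_8 → 1² + 0² + 2² + 7² = 54
54 = (6,6)_8 → 6² + 6² = 72
72 = (1,1,0)_8 → 1² + 1² + 0² = 2
2 = (2)_8 → 2² = 4
4 = (4)_8 → 4² = 16
16 = (2,0)_8 → 2² + 0² = 4  — 4 repeats.
That took 6 steps.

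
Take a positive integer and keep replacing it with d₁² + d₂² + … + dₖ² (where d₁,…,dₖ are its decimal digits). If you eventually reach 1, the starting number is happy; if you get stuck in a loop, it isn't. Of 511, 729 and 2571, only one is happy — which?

511: 511 → 27 → 53 → 34 → 25 → 29 → 85 → 89 → 145 → 42 → 20 → 4 → 16 → 37 → 58 → 89  — repeats 89 (not happy)
729: 729 → 134 → 26 → 40 → 16 → 37 → 58 → 89 → 145 → 42 → 20 → 4 → 16  — repeats 16 (not happy)
2571: 2571 → 79 → 130 → 10 → 1  — reaches 1 (happy)

2571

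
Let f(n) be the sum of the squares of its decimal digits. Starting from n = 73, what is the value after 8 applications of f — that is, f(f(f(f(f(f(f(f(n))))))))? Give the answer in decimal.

37

73 → 7² + 3² = 58
58 → 5² + 8² = 89
89 → 8² + 9² = 145
145 → 1² + 4² + 5² = 42
42 → 4² + 2² = 20
20 → 2² + 0² = 4
4 → 4² = 16
16 → 1² + 6² = 37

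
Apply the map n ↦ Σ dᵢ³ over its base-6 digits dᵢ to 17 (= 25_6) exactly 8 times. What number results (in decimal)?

17 = (2,5)_6 → 2³ + 5³ = 133
133 = (3,4,1)_6 → 3³ + 4³ + 1³ = 92
92 = (2,3,2)_6 → 2³ + 3³ + 2³ = 43
43 = (1,1,1)_6 → 1³ + 1³ + 1³ = 3
3 = (3)_6 → 3³ = 27
27 = (4,3)_6 → 4³ + 3³ = 91
91 = (2,3,1)_6 → 2³ + 3³ + 1³ = 36
36 = (1,0,0)_6 → 1³ + 0³ + 0³ = 1

1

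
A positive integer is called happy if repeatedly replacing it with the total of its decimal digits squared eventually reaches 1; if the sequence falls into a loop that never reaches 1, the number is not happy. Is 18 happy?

18 → 1² + 8² = 65
65 → 6² + 5² = 61
61 → 6² + 1² = 37
37 → 3² + 7² = 58
58 → 5² + 8² = 89
89 → 8² + 9² = 145
145 → 1² + 4² + 5² = 42
42 → 4² + 2² = 20
20 → 2² + 0² = 4
4 → 4² = 16
16 → 1² + 6² = 37  — 37 already seen; the sequence cycles without reaching 1.

not happy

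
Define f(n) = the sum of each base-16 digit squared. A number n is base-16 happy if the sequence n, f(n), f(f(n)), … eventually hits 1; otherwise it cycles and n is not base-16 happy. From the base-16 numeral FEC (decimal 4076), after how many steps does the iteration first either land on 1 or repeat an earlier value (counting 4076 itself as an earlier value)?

8

4076 = (15,14,12)_16 → 565
565 = (2,3,5)_16 → 38
38 = (2,6)_16 → 40
40 = (2,8)_16 → 68
68 = (4,4)_16 → 32
32 = (2,0)_16 → 4
4 = (4)_16 → 16
16 = (1,0)_16 → 1  — reached 1.
That took 8 steps.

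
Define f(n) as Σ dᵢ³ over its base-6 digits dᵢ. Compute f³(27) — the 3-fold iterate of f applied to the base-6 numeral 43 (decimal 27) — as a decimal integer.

27 = (4,3)_6 → 4³ + 3³ = 91
91 = (2,3,1)_6 → 2³ + 3³ + 1³ = 36
36 = (1,0,0)_6 → 1³ + 0³ + 0³ = 1

1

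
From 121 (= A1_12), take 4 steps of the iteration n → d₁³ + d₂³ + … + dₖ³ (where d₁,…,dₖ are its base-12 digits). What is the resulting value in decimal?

1001

121 = (10,1)_12 → 10³ + 1³ = 1000 + 1 = 1001
1001 = (6,11,5)_12 → 6³ + 11³ + 5³ = 216 + 1331 + 125 = 1672
1672 = (11,7,4)_12 → 11³ + 7³ + 4³ = 1331 + 343 + 64 = 1738
1738 = (1,0,0,10)_12 → 1³ + 0³ + 0³ + 10³ = 1 + 0 + 0 + 1000 = 1001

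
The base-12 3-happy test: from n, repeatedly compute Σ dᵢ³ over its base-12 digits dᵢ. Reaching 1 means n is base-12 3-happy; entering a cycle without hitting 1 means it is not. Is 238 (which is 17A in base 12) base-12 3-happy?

238 = (1,7,10)_12 → 1³ + 7³ + 10³ = 1344
1344 = (9,4,0)_12 → 9³ + 4³ + 0³ = 793
793 = (5,6,1)_12 → 5³ + 6³ + 1³ = 342
342 = (2,4,6)_12 → 2³ + 4³ + 6³ = 288
288 = (2,0,0)_12 → 2³ + 0³ + 0³ = 8
8 = (8)_12 → 8³ = 512
512 = (3,6,8)_12 → 3³ + 6³ + 8³ = 755
755 = (5,2,11)_12 → 5³ + 2³ + 11³ = 1464
1464 = (10,2,0)_12 → 10³ + 2³ + 0³ = 1008
1008 = (7,0,0)_12 → 7³ + 0³ + 0³ = 343
343 = (2,4,7)_12 → 2³ + 4³ + 7³ = 415
415 = (2,10,7)_12 → 2³ + 10³ + 7³ = 1351
1351 = (9,4,7)_12 → 9³ + 4³ + 7³ = 1136
1136 = (7,10,8)_12 → 7³ + 10³ + 8³ = 1855
1855 = (1,0,10,7)_12 → 1³ + 0³ + 10³ + 7³ = 1344  — 1344 already seen; the sequence cycles without reaching 1.

not base-12 3-happy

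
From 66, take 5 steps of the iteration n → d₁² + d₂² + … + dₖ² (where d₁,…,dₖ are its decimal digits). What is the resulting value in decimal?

29

66 → 6² + 6² = 36 + 36 = 72
72 → 7² + 2² = 49 + 4 = 53
53 → 5² + 3² = 25 + 9 = 34
34 → 3² + 4² = 9 + 16 = 25
25 → 2² + 5² = 4 + 25 = 29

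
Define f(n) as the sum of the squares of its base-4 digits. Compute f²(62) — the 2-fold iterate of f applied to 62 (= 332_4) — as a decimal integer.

62 = (3,3,2)_4 → 22
22 = (1,1,2)_4 → 6

6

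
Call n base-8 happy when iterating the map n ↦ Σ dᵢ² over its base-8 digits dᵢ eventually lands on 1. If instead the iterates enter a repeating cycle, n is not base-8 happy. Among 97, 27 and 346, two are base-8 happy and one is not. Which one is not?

346

97: 97 → 18 → 8 → 1  — reaches 1 (base-8 happy)
27: 27 → 18 → 8 → 1  — reaches 1 (base-8 happy)
346: 346 → 38 → 52 → 52  — repeats 52 (not base-8 happy)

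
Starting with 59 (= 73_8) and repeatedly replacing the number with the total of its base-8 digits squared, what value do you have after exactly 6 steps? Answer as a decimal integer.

36

59 = (7,3)_8 → 7² + 3² = 58
58 = (7,2)_8 → 7² + 2² = 53
53 = (6,5)_8 → 6² + 5² = 61
61 = (7,5)_8 → 7² + 5² = 74
74 = (1,1,2)_8 → 1² + 1² + 2² = 6
6 = (6)_8 → 6² = 36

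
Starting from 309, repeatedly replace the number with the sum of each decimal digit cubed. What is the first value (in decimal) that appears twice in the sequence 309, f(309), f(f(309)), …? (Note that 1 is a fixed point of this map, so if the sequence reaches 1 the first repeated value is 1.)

153

309 → 3³ + 0³ + 9³ = 756
756 → 7³ + 5³ + 6³ = 684
684 → 6³ + 8³ + 4³ = 792
792 → 7³ + 9³ + 2³ = 1080
1080 → 1³ + 0³ + 8³ + 0³ = 513
513 → 5³ + 1³ + 3³ = 153
153 → 1³ + 5³ + 3³ = 153  — 153 already appeared earlier.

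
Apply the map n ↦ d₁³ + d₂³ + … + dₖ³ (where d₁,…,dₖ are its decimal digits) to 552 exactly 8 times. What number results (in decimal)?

552 → 5³ + 5³ + 2³ = 258
258 → 2³ + 5³ + 8³ = 645
645 → 6³ + 4³ + 5³ = 405
405 → 4³ + 0³ + 5³ = 189
189 → 1³ + 8³ + 9³ = 1242
1242 → 1³ + 2³ + 4³ + 2³ = 81
81 → 8³ + 1³ = 513
513 → 5³ + 1³ + 3³ = 153

153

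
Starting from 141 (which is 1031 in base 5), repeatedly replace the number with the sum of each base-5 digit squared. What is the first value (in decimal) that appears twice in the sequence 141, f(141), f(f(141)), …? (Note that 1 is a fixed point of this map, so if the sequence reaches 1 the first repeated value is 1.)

1

141 = (1,0,3,1)_5 → 1² + 0² + 3² + 1² = 1 + 0 + 9 + 1 = 11
11 = (2,1)_5 → 2² + 1² = 4 + 1 = 5
5 = (1,0)_5 → 1² + 0² = 1 + 0 = 1  — reached the fixed point 1.
1 → 1, so 1 is the first repeated value.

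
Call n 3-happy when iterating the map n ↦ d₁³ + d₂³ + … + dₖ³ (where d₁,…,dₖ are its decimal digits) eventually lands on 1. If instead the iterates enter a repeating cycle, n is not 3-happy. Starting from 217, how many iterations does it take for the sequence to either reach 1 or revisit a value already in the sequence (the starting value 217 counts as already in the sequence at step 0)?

3

217 → 2³ + 1³ + 7³ = 352
352 → 3³ + 5³ + 2³ = 160
160 → 1³ + 6³ + 0³ = 217  — 217 repeats.
That took 3 steps.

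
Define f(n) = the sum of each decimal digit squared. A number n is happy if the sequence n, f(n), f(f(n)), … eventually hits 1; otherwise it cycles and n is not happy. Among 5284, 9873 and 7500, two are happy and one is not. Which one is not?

7500

5284: 5284 → 109 → 82 → 68 → 100 → 1  — reaches 1 (happy)
9873: 9873 → 203 → 13 → 10 → 1  — reaches 1 (happy)
7500: 7500 → 74 → 65 → 61 → 37 → 58 → 89 → 145 → 42 → 20 → 4 → 16 → 37  — repeats 37 (not happy)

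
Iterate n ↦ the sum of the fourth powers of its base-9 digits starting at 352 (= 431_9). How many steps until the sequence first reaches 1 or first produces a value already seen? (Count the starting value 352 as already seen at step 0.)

352 = (4,3,1)_9 → 4⁴ + 3⁴ + 1⁴ = 338
338 = (4,1,5)_9 → 4⁴ + 1⁴ + 5⁴ = 882
882 = (1,1,8,0)_9 → 1⁴ + 1⁴ + 8⁴ + 0⁴ = 4098
4098 = (5,5,5,3)_9 → 5⁴ + 5⁴ + 5⁴ + 3⁴ = 1956
1956 = (2,6,1,3)_9 → 2⁴ + 6⁴ + 1⁴ + 3⁴ = 1394
1394 = (1,8,1,8)_9 → 1⁴ + 8⁴ + 1⁴ + 8⁴ = 8194
8194 = (1,2,2,1,4)_9 → 1⁴ + 2⁴ + 2⁴ + 1⁴ + 4⁴ = 290
290 = (3,5,2)_9 → 3⁴ + 5⁴ + 2⁴ = 722
722 = (8,8,2)_9 → 8⁴ + 8⁴ + 2⁴ = 8208
8208 = (1,2,2,3,0)_9 → 1⁴ + 2⁴ + 2⁴ + 3⁴ + 0⁴ = 114
114 = (1,3,6)_9 → 1⁴ + 3⁴ + 6⁴ = 1378
1378 = (1,8,0,1)_9 → 1⁴ + 8⁴ + 0⁴ + 1⁴ = 4098  — 4098 repeats.
That took 12 steps.

12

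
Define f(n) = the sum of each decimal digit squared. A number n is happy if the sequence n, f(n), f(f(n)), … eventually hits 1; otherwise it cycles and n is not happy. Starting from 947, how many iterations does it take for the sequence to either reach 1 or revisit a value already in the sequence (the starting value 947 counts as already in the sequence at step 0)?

15

947 → 9² + 4² + 7² = 146
146 → 1² + 4² + 6² = 53
53 → 5² + 3² = 34
34 → 3² + 4² = 25
25 → 2² + 5² = 29
29 → 2² + 9² = 85
85 → 8² + 5² = 89
89 → 8² + 9² = 145
145 → 1² + 4² + 5² = 42
42 → 4² + 2² = 20
20 → 2² + 0² = 4
4 → 4² = 16
16 → 1² + 6² = 37
37 → 3² + 7² = 58
58 → 5² + 8² = 89  — 89 repeats.
That took 15 steps.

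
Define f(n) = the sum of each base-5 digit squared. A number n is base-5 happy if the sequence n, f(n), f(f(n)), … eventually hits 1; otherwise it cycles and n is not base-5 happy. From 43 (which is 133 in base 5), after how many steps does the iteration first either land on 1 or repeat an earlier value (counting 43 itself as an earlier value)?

3

43 = (1,3,3)_5 → 19
19 = (3,4)_5 → 25
25 = (1,0,0)_5 → 1  — reached 1.
That took 3 steps.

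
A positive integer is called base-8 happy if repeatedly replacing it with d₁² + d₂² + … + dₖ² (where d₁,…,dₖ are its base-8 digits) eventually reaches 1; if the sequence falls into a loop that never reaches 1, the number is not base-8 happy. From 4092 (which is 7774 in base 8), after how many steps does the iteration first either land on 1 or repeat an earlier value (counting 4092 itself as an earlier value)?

5

4092 = (7,7,7,4)_8 → 7² + 7² + 7² + 4² = 49 + 49 + 49 + 16 = 163
163 = (2,4,3)_8 → 2² + 4² + 3² = 4 + 16 + 9 = 29
29 = (3,5)_8 → 3² + 5² = 9 + 25 = 34
34 = (4,2)_8 → 4² + 2² = 16 + 4 = 20
20 = (2,4)_8 → 2² + 4² = 4 + 16 = 20  — 20 repeats.
That took 5 steps.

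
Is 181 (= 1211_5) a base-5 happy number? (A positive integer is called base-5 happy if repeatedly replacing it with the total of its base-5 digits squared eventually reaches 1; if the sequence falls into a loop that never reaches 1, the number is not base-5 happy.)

181 = (1,2,1,1)_5 → 1² + 2² + 1² + 1² = 1 + 4 + 1 + 1 = 7
7 = (1,2)_5 → 1² + 2² = 1 + 4 = 5
5 = (1,0)_5 → 1² + 0² = 1 + 0 = 1  — reached 1.

base-5 happy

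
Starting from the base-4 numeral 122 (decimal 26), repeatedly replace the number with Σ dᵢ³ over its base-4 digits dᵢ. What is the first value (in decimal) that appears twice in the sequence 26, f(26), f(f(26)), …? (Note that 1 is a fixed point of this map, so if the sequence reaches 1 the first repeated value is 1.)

26 = (1,2,2)_4 → 1³ + 2³ + 2³ = 1 + 8 + 8 = 17
17 = (1,0,1)_4 → 1³ + 0³ + 1³ = 1 + 0 + 1 = 2
2 = (2)_4 → 2³ = 8
8 = (2,0)_4 → 2³ + 0³ = 8 + 0 = 8  — 8 already appeared earlier.

8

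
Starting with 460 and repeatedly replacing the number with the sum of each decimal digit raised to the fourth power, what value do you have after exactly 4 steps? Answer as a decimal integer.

460 → 4⁴ + 6⁴ + 0⁴ = 1552
1552 → 1⁴ + 5⁴ + 5⁴ + 2⁴ = 1267
1267 → 1⁴ + 2⁴ + 6⁴ + 7⁴ = 3714
3714 → 3⁴ + 7⁴ + 1⁴ + 4⁴ = 2739

2739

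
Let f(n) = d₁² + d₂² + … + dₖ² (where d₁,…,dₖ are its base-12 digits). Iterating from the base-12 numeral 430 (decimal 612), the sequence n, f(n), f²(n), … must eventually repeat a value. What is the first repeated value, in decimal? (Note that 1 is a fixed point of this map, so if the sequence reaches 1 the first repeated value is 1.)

612 = (4,3,0)_12 → 25
25 = (2,1)_12 → 5
5 = (5)_12 → 25  — 25 already appeared earlier.

25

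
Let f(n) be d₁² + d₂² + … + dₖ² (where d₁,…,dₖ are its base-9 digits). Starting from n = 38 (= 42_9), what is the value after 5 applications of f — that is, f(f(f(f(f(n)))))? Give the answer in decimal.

50

38 = (4,2)_9 → 4² + 2² = 20
20 = (2,2)_9 → 2² + 2² = 8
8 = (8)_9 → 8² = 64
64 = (7,1)_9 → 7² + 1² = 50
50 = (5,5)_9 → 5² + 5² = 50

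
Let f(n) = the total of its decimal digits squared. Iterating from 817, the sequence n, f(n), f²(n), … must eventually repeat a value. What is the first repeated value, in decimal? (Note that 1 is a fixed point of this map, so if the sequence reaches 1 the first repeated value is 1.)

37

817 → 8² + 1² + 7² = 64 + 1 + 49 = 114
114 → 1² + 1² + 4² = 1 + 1 + 16 = 18
18 → 1² + 8² = 1 + 64 = 65
65 → 6² + 5² = 36 + 25 = 61
61 → 6² + 1² = 36 + 1 = 37
37 → 3² + 7² = 9 + 49 = 58
58 → 5² + 8² = 25 + 64 = 89
89 → 8² + 9² = 64 + 81 = 145
145 → 1² + 4² + 5² = 1 + 16 + 25 = 42
42 → 4² + 2² = 16 + 4 = 20
20 → 2² + 0² = 4 + 0 = 4
4 → 4² = 16
16 → 1² + 6² = 1 + 36 = 37  — 37 already appeared earlier.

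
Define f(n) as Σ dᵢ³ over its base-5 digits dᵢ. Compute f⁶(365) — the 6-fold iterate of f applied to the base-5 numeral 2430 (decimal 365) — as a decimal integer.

65

365 = (2,4,3,0)_5 → 99
99 = (3,4,4)_5 → 155
155 = (1,1,1,0)_5 → 3
3 = (3)_5 → 27
27 = (1,0,2)_5 → 9
9 = (1,4)_5 → 65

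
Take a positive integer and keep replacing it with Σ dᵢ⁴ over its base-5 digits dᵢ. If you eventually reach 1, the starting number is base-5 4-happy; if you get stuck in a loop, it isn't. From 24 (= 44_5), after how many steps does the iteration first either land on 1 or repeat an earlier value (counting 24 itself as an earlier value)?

8

24 = (4,4)_5 → 4⁴ + 4⁴ = 256 + 256 = 512
512 = (4,0,2,2)_5 → 4⁴ + 0⁴ + 2⁴ + 2⁴ = 256 + 0 + 16 + 16 = 288
288 = (2,1,2,3)_5 → 2⁴ + 1⁴ + 2⁴ + 3⁴ = 16 + 1 + 16 + 81 = 114
114 = (4,2,4)_5 → 4⁴ + 2⁴ + 4⁴ = 256 + 16 + 256 = 528
528 = (4,1,0,3)_5 → 4⁴ + 1⁴ + 0⁴ + 3⁴ = 256 + 1 + 0 + 81 = 338
338 = (2,3,2,3)_5 → 2⁴ + 3⁴ + 2⁴ + 3⁴ = 16 + 81 + 16 + 81 = 194
194 = (1,2,3,4)_5 → 1⁴ + 2⁴ + 3⁴ + 4⁴ = 1 + 16 + 81 + 256 = 354
354 = (2,4,0,4)_5 → 2⁴ + 4⁴ + 0⁴ + 4⁴ = 16 + 256 + 0 + 256 = 528  — 528 repeats.
That took 8 steps.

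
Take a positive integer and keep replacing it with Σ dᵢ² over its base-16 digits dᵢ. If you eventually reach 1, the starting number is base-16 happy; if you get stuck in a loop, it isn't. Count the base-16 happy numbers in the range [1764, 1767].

1764: 1764 → 248 → 289 → 6 → 36 → 20 → 17 → 2 → 4 → 16 → 1  — base-16 happy
1765: 1765 → 257 → 2 → 4 → 16 → 1  — base-16 happy
1766: 1766 → 268 → 145 → 82 → 29 → 170 → 200 → 208 → 169 → 181 → 146 → 85 → 50 → 13 → 169  — not base-16 happy
1767: 1767 → 281 → 83 → 34 → 8 → 64 → 16 → 1  — base-16 happy
base-16 happy: 1764, 1765, 1767

3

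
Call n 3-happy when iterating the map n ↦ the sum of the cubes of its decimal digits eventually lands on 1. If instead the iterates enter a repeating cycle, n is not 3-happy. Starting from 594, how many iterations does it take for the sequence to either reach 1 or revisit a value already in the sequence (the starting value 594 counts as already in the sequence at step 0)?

594 → 5³ + 9³ + 4³ = 918
918 → 9³ + 1³ + 8³ = 1242
1242 → 1³ + 2³ + 4³ + 2³ = 81
81 → 8³ + 1³ = 513
513 → 5³ + 1³ + 3³ = 153
153 → 1³ + 5³ + 3³ = 153  — 153 repeats.
That took 6 steps.

6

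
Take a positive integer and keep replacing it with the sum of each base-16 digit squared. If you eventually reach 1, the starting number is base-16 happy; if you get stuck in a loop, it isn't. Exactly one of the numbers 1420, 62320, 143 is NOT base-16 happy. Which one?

1420: 1420 → 233 → 277 → 27 → 122 → 149 → 106 → 136 → 128 → 64 → 16 → 1  — reaches 1 (base-16 happy)
62320: 62320 → 283 → 123 → 170 → 200 → 208 → 169 → 181 → 146 → 85 → 50 → 13 → 169  — repeats 169 (not base-16 happy)
143: 143 → 289 → 6 → 36 → 20 → 17 → 2 → 4 → 16 → 1  — reaches 1 (base-16 happy)

62320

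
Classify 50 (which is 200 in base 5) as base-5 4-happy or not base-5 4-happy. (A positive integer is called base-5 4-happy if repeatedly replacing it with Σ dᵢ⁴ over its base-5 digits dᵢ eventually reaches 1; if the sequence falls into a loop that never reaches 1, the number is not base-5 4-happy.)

50 = (2,0,0)_5 → 2⁴ + 0⁴ + 0⁴ = 16 + 0 + 0 = 16
16 = (3,1)_5 → 3⁴ + 1⁴ = 81 + 1 = 82
82 = (3,1,2)_5 → 3⁴ + 1⁴ + 2⁴ = 81 + 1 + 16 = 98
98 = (3,4,3)_5 → 3⁴ + 4⁴ + 3⁴ = 81 + 256 + 81 = 418
418 = (3,1,3,3)_5 → 3⁴ + 1⁴ + 3⁴ + 3⁴ = 81 + 1 + 81 + 81 = 244
244 = (1,4,3,4)_5 → 1⁴ + 4⁴ + 3⁴ + 4⁴ = 1 + 256 + 81 + 256 = 594
594 = (4,3,3,4)_5 → 4⁴ + 3⁴ + 3⁴ + 4⁴ = 256 + 81 + 81 + 256 = 674
674 = (1,0,1,4,4)_5 → 1⁴ + 0⁴ + 1⁴ + 4⁴ + 4⁴ = 1 + 0 + 1 + 256 + 256 = 514
514 = (4,0,2,4)_5 → 4⁴ + 0⁴ + 2⁴ + 4⁴ = 256 + 0 + 16 + 256 = 528
528 = (4,1,0,3)_5 → 4⁴ + 1⁴ + 0⁴ + 3⁴ = 256 + 1 + 0 + 81 = 338
338 = (2,3,2,3)_5 → 2⁴ + 3⁴ + 2⁴ + 3⁴ = 16 + 81 + 16 + 81 = 194
194 = (1,2,3,4)_5 → 1⁴ + 2⁴ + 3⁴ + 4⁴ = 1 + 16 + 81 + 256 = 354
354 = (2,4,0,4)_5 → 2⁴ + 4⁴ + 0⁴ + 4⁴ = 16 + 256 + 0 + 256 = 528  — 528 already seen; the sequence cycles without reaching 1.

not base-5 4-happy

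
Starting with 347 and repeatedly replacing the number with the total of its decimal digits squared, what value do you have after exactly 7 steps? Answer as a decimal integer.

347 → 3² + 4² + 7² = 9 + 16 + 49 = 74
74 → 7² + 4² = 49 + 16 = 65
65 → 6² + 5² = 36 + 25 = 61
61 → 6² + 1² = 36 + 1 = 37
37 → 3² + 7² = 9 + 49 = 58
58 → 5² + 8² = 25 + 64 = 89
89 → 8² + 9² = 64 + 81 = 145

145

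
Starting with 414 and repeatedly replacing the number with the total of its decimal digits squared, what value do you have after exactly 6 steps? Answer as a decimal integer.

414 → 33
33 → 18
18 → 65
65 → 61
61 → 37
37 → 58

58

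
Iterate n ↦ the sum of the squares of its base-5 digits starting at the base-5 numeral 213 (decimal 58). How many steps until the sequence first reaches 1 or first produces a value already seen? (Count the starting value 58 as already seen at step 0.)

58 = (2,1,3)_5 → 2² + 1² + 3² = 14
14 = (2,4)_5 → 2² + 4² = 20
20 = (4,0)_5 → 4² + 0² = 16
16 = (3,1)_5 → 3² + 1² = 10
10 = (2,0)_5 → 2² + 0² = 4
4 = (4)_5 → 4² = 16  — 16 repeats.
That took 6 steps.

6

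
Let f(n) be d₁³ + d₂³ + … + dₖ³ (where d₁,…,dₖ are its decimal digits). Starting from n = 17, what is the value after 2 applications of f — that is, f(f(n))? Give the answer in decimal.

17 → 344
344 → 155

155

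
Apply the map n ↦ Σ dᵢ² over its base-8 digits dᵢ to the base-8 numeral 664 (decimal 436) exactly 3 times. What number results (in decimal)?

5

436 = (6,6,4)_8 → 6² + 6² + 4² = 88
88 = (1,3,0)_8 → 1² + 3² + 0² = 10
10 = (1,2)_8 → 1² + 2² = 5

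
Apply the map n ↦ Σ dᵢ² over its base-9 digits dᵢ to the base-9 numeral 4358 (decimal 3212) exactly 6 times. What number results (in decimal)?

3212 = (4,3,5,8)_9 → 4² + 3² + 5² + 8² = 114
114 = (1,3,6)_9 → 1² + 3² + 6² = 46
46 = (5,1)_9 → 5² + 1² = 26
26 = (2,8)_9 → 2² + 8² = 68
68 = (7,5)_9 → 7² + 5² = 74
74 = (8,2)_9 → 8² + 2² = 68

68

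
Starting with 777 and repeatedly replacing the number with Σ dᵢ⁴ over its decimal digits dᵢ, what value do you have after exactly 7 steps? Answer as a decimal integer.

777 → 7⁴ + 7⁴ + 7⁴ = 7203
7203 → 7⁴ + 2⁴ + 0⁴ + 3⁴ = 2498
2498 → 2⁴ + 4⁴ + 9⁴ + 8⁴ = 10929
10929 → 1⁴ + 0⁴ + 9⁴ + 2⁴ + 9⁴ = 13139
13139 → 1⁴ + 3⁴ + 1⁴ + 3⁴ + 9⁴ = 6725
6725 → 6⁴ + 7⁴ + 2⁴ + 5⁴ = 4338
4338 → 4⁴ + 3⁴ + 3⁴ + 8⁴ = 4514

4514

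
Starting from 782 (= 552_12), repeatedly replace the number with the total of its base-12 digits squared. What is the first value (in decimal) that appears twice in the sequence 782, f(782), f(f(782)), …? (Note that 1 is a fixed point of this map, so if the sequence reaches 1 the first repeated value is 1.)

782 = (5,5,2)_12 → 5² + 5² + 2² = 54
54 = (4,6)_12 → 4² + 6² = 52
52 = (4,4)_12 → 4² + 4² = 32
32 = (2,8)_12 → 2² + 8² = 68
68 = (5,8)_12 → 5² + 8² = 89
89 = (7,5)_12 → 7² + 5² = 74
74 = (6,2)_12 → 6² + 2² = 40
40 = (3,4)_12 → 3² + 4² = 25
25 = (2,1)_12 → 2² + 1² = 5
5 = (5)_12 → 5² = 25  — 25 already appeared earlier.

25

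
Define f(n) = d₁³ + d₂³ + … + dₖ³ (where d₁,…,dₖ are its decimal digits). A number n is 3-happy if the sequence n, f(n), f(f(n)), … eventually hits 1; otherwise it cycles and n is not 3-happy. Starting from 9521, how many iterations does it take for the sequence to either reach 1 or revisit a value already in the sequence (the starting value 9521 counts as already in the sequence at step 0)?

9521 → 863
863 → 755
755 → 593
593 → 881
881 → 1025
1025 → 134
134 → 92
92 → 737
737 → 713
713 → 371
371 → 371  — 371 repeats.
That took 11 steps.

11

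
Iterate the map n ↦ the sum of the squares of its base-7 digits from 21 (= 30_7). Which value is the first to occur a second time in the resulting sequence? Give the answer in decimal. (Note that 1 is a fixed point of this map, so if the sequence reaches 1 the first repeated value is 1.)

21 = (3,0)_7 → 9
9 = (1,2)_7 → 5
5 = (5)_7 → 25
25 = (3,4)_7 → 25  — 25 already appeared earlier.

25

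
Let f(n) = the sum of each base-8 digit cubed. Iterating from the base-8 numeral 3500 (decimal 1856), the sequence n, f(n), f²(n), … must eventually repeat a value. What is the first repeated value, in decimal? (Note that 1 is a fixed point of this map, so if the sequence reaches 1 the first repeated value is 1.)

1856 = (3,5,0,0)_8 → 3³ + 5³ + 0³ + 0³ = 152
152 = (2,3,0)_8 → 2³ + 3³ + 0³ = 35
35 = (4,3)_8 → 4³ + 3³ = 91
91 = (1,3,3)_8 → 1³ + 3³ + 3³ = 55
55 = (6,7)_8 → 6³ + 7³ = 559
559 = (1,0,5,7)_8 → 1³ + 0³ + 5³ + 7³ = 469
469 = (7,2,5)_8 → 7³ + 2³ + 5³ = 476
476 = (7,3,4)_8 → 7³ + 3³ + 4³ = 434
434 = (6,6,2)_8 → 6³ + 6³ + 2³ = 440
440 = (6,7,0)_8 → 6³ + 7³ + 0³ = 559  — 559 already appeared earlier.

559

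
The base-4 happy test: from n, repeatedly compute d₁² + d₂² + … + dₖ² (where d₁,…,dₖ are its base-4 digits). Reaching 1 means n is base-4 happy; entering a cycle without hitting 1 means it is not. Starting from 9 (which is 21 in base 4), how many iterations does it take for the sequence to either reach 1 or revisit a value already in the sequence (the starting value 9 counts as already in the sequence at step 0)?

9 = (2,1)_4 → 2² + 1² = 5
5 = (1,1)_4 → 1² + 1² = 2
2 = (2)_4 → 2² = 4
4 = (1,0)_4 → 1² + 0² = 1  — reached 1.
That took 4 steps.

4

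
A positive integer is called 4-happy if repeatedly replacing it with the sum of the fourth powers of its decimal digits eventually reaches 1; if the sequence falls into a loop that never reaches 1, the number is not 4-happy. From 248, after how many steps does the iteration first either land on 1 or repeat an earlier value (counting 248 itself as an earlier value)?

248 → 2⁴ + 4⁴ + 8⁴ = 16 + 256 + 4096 = 4368
4368 → 4⁴ + 3⁴ + 6⁴ + 8⁴ = 256 + 81 + 1296 + 4096 = 5729
5729 → 5⁴ + 7⁴ + 2⁴ + 9⁴ = 625 + 2401 + 16 + 6561 = 9603
9603 → 9⁴ + 6⁴ + 0⁴ + 3⁴ = 6561 + 1296 + 0 + 81 = 7938
7938 → 7⁴ + 9⁴ + 3⁴ + 8⁴ = 2401 + 6561 + 81 + 4096 = 13139
13139 → 1⁴ + 3⁴ + 1⁴ + 3⁴ + 9⁴ = 1 + 81 + 1 + 81 + 6561 = 6725
6725 → 6⁴ + 7⁴ + 2⁴ + 5⁴ = 1296 + 2401 + 16 + 625 = 4338
4338 → 4⁴ + 3⁴ + 3⁴ + 8⁴ = 256 + 81 + 81 + 4096 = 4514
4514 → 4⁴ + 5⁴ + 1⁴ + 4⁴ = 256 + 625 + 1 + 256 = 1138
1138 → 1⁴ + 1⁴ + 3⁴ + 8⁴ = 1 + 1 + 81 + 4096 = 4179
4179 → 4⁴ + 1⁴ + 7⁴ + 9⁴ = 256 + 1 + 2401 + 6561 = 9219
9219 → 9⁴ + 2⁴ + 1⁴ + 9⁴ = 6561 + 16 + 1 + 6561 = 13139  — 13139 repeats.
That took 12 steps.

12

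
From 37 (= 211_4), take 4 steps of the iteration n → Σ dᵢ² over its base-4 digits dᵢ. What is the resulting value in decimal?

4

37 = (2,1,1)_4 → 2² + 1² + 1² = 6
6 = (1,2)_4 → 1² + 2² = 5
5 = (1,1)_4 → 1² + 1² = 2
2 = (2)_4 → 2² = 4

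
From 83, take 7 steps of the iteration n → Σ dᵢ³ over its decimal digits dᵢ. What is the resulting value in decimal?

83 → 8³ + 3³ = 539
539 → 5³ + 3³ + 9³ = 881
881 → 8³ + 8³ + 1³ = 1025
1025 → 1³ + 0³ + 2³ + 5³ = 134
134 → 1³ + 3³ + 4³ = 92
92 → 9³ + 2³ = 737
737 → 7³ + 3³ + 7³ = 713

713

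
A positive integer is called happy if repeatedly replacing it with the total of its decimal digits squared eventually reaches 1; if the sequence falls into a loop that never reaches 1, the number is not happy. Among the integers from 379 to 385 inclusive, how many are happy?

379: 379 → 139 → 91 → 82 → 68 → 100 → 1  — happy
380: 380 → 73 → 58 → 89 → 145 → 42 → 20 → 4 → 16 → 37 → 58  — not happy
381: 381 → 74 → 65 → 61 → 37 → 58 → 89 → 145 → 42 → 20 → 4 → 16 → 37  — not happy
382: 382 → 77 → 98 → 145 → 42 → 20 → 4 → 16 → 37 → 58 → 89 → 145  — not happy
383: 383 → 82 → 68 → 100 → 1  — happy
384: 384 → 89 → 145 → 42 → 20 → 4 → 16 → 37 → 58 → 89  — not happy
385: 385 → 98 → 145 → 42 → 20 → 4 → 16 → 37 → 58 → 89 → 145  — not happy
happy: 379, 383

2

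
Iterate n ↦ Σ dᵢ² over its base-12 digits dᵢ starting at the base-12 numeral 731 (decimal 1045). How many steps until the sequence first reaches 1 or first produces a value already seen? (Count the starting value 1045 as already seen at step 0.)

6

1045 = (7,3,1)_12 → 7² + 3² + 1² = 49 + 9 + 1 = 59
59 = (4,11)_12 → 4² + 11² = 16 + 121 = 137
137 = (11,5)_12 → 11² + 5² = 121 + 25 = 146
146 = (1,0,2)_12 → 1² + 0² + 2² = 1 + 0 + 4 = 5
5 = (5)_12 → 5² = 25
25 = (2,1)_12 → 2² + 1² = 4 + 1 = 5  — 5 repeats.
That took 6 steps.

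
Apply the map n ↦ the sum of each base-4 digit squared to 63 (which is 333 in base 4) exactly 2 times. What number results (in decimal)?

14

63 = (3,3,3)_4 → 3² + 3² + 3² = 27
27 = (1,2,3)_4 → 1² + 2² + 3² = 14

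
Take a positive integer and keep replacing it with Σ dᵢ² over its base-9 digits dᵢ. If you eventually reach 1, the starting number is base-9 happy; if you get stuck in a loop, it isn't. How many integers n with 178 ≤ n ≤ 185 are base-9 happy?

178: 178 → 54 → 36 → 16 → 50 → 50  — not base-9 happy
179: 179 → 69 → 85 → 17 → 65 → 53 → 89 → 65  — not base-9 happy
180: 180 → 8 → 64 → 50 → 50  — not base-9 happy
181: 181 → 9 → 1  — base-9 happy
182: 182 → 12 → 10 → 2 → 4 → 16 → 50 → 50  — not base-9 happy
183: 183 → 17 → 65 → 53 → 89 → 65  — not base-9 happy
184: 184 → 24 → 40 → 32 → 34 → 58 → 52 → 74 → 68 → 74  — not base-9 happy
185: 185 → 33 → 45 → 25 → 53 → 89 → 65 → 53  — not base-9 happy
base-9 happy: 181

1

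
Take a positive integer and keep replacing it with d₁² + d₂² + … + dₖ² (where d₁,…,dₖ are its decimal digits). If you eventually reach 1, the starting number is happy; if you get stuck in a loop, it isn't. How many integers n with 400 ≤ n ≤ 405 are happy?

400: 400 → 16 → 37 → 58 → 89 → 145 → 42 → 20 → 4 → 16  — not happy
401: 401 → 17 → 50 → 25 → 29 → 85 → 89 → 145 → 42 → 20 → 4 → 16 → 37 → 58 → 89  — not happy
402: 402 → 20 → 4 → 16 → 37 → 58 → 89 → 145 → 42 → 20  — not happy
403: 403 → 25 → 29 → 85 → 89 → 145 → 42 → 20 → 4 → 16 → 37 → 58 → 89  — not happy
404: 404 → 32 → 13 → 10 → 1  — happy
405: 405 → 41 → 17 → 50 → 25 → 29 → 85 → 89 → 145 → 42 → 20 → 4 → 16 → 37 → 58 → 89  — not happy
happy: 404

1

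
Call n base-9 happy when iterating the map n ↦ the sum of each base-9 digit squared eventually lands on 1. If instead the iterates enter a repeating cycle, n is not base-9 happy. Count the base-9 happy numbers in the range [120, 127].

120: 120 → 26 → 68 → 74 → 68  — not base-9 happy
121: 121 → 33 → 45 → 25 → 53 → 89 → 65 → 53  — not base-9 happy
122: 122 → 42 → 52 → 74 → 68 → 74  — not base-9 happy
123: 123 → 53 → 89 → 65 → 53  — not base-9 happy
124: 124 → 66 → 58 → 52 → 74 → 68 → 74  — not base-9 happy
125: 125 → 81 → 1  — base-9 happy
126: 126 → 26 → 68 → 74 → 68  — not base-9 happy
127: 127 → 27 → 9 → 1  — base-9 happy
base-9 happy: 125, 127

2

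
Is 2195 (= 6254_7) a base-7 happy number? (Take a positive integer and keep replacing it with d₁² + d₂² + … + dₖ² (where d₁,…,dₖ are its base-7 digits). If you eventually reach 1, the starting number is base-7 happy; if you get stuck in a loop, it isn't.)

2195 = (6,2,5,4)_7 → 6² + 2² + 5² + 4² = 36 + 4 + 25 + 16 = 81
81 = (1,4,4)_7 → 1² + 4² + 4² = 1 + 16 + 16 = 33
33 = (4,5)_7 → 4² + 5² = 16 + 25 = 41
41 = (5,6)_7 → 5² + 6² = 25 + 36 = 61
61 = (1,1,5)_7 → 1² + 1² + 5² = 1 + 1 + 25 = 27
27 = (3,6)_7 → 3² + 6² = 9 + 36 = 45
45 = (6,3)_7 → 6² + 3² = 36 + 9 = 45  — 45 already seen; the sequence cycles without reaching 1.

not base-7 happy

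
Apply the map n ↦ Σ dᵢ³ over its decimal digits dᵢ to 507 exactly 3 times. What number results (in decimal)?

1080

507 → 5³ + 0³ + 7³ = 468
468 → 4³ + 6³ + 8³ = 792
792 → 7³ + 9³ + 2³ = 1080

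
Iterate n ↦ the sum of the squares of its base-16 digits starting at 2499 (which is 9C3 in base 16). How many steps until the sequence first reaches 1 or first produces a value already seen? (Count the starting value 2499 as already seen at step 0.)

11

2499 = (9,12,3)_16 → 9² + 12² + 3² = 234
234 = (14,10)_16 → 14² + 10² = 296
296 = (1,2,8)_16 → 1² + 2² + 8² = 69
69 = (4,5)_16 → 4² + 5² = 41
41 = (2,9)_16 → 2² + 9² = 85
85 = (5,5)_16 → 5² + 5² = 50
50 = (3,2)_16 → 3² + 2² = 13
13 = (13)_16 → 13² = 169
169 = (10,9)_16 → 10² + 9² = 181
181 = (11,5)_16 → 11² + 5² = 146
146 = (9,2)_16 → 9² + 2² = 85  — 85 repeats.
That took 11 steps.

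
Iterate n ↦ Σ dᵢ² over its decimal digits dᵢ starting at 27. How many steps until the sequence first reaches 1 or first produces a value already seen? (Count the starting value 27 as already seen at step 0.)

27 → 2² + 7² = 4 + 49 = 53
53 → 5² + 3² = 25 + 9 = 34
34 → 3² + 4² = 9 + 16 = 25
25 → 2² + 5² = 4 + 25 = 29
29 → 2² + 9² = 4 + 81 = 85
85 → 8² + 5² = 64 + 25 = 89
89 → 8² + 9² = 64 + 81 = 145
145 → 1² + 4² + 5² = 1 + 16 + 25 = 42
42 → 4² + 2² = 16 + 4 = 20
20 → 2² + 0² = 4 + 0 = 4
4 → 4² = 16
16 → 1² + 6² = 1 + 36 = 37
37 → 3² + 7² = 9 + 49 = 58
58 → 5² + 8² = 25 + 64 = 89  — 89 repeats.
That took 14 steps.

14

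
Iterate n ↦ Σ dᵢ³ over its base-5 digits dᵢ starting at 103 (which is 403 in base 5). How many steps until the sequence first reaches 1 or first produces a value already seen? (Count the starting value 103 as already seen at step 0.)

6

103 = (4,0,3)_5 → 4³ + 0³ + 3³ = 64 + 0 + 27 = 91
91 = (3,3,1)_5 → 3³ + 3³ + 1³ = 27 + 27 + 1 = 55
55 = (2,1,0)_5 → 2³ + 1³ + 0³ = 8 + 1 + 0 = 9
9 = (1,4)_5 → 1³ + 4³ = 1 + 64 = 65
65 = (2,3,0)_5 → 2³ + 3³ + 0³ = 8 + 27 + 0 = 35
35 = (1,2,0)_5 → 1³ + 2³ + 0³ = 1 + 8 + 0 = 9  — 9 repeats.
That took 6 steps.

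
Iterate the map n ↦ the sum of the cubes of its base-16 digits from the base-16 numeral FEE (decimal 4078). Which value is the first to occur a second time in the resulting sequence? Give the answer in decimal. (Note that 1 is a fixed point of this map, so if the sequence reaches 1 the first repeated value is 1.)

1

4078 = (15,14,14)_16 → 15³ + 14³ + 14³ = 8863
8863 = (2,2,9,15)_16 → 2³ + 2³ + 9³ + 15³ = 4120
4120 = (1,0,1,8)_16 → 1³ + 0³ + 1³ + 8³ = 514
514 = (2,0,2)_16 → 2³ + 0³ + 2³ = 16
16 = (1,0)_16 → 1³ + 0³ = 1  — reached the fixed point 1.
1 → 1, so 1 is the first repeated value.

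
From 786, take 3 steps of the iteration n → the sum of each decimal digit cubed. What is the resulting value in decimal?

786 → 7³ + 8³ + 6³ = 1071
1071 → 1³ + 0³ + 7³ + 1³ = 345
345 → 3³ + 4³ + 5³ = 216

216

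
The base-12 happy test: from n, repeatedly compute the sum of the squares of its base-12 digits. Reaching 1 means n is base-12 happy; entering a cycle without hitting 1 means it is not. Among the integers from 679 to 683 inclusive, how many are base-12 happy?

679: 679 → 129 → 181 → 11 → 121 → 101 → 89 → 74 → 40 → 25 → 5 → 25  (repeats 25)
680: 680 → 144 → 1  (reaches 1)
681: 681 → 161 → 27 → 13 → 2 → 4 → 16 → 17 → 26 → 8 → 64 → 41 → 34 → 104 → 128 → 164 → 66 → 61 → 26  (repeats 26)
682: 682 → 180 → 10 → 100 → 80 → 100  (repeats 100)
683: 683 → 201 → 98 → 68 → 89 → 74 → 40 → 25 → 5 → 25  (repeats 25)
base-12 happy: 680

1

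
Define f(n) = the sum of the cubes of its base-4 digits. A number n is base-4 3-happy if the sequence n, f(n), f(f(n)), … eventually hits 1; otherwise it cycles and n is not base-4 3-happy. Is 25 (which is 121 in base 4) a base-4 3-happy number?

base-4 3-happy

25 = (1,2,1)_4 → 1³ + 2³ + 1³ = 1 + 8 + 1 = 10
10 = (2,2)_4 → 2³ + 2³ = 8 + 8 = 16
16 = (1,0,0)_4 → 1³ + 0³ + 0³ = 1 + 0 + 0 = 1  — reached 1.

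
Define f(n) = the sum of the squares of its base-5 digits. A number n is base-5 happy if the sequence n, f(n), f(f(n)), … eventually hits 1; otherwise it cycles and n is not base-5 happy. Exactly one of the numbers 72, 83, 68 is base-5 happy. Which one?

72: 72 → 24 → 32 → 6 → 2 → 4 → 16 → 10 → 4  — repeats 4 (not base-5 happy)
83: 83 → 19 → 25 → 1  — reaches 1 (base-5 happy)
68: 68 → 22 → 20 → 16 → 10 → 4 → 16  — repeats 16 (not base-5 happy)

83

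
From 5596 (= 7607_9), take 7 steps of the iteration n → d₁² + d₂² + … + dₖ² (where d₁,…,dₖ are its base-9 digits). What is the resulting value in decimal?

50

5596 = (7,6,0,7)_9 → 7² + 6² + 0² + 7² = 49 + 36 + 0 + 49 = 134
134 = (1,5,8)_9 → 1² + 5² + 8² = 1 + 25 + 64 = 90
90 = (1,1,0)_9 → 1² + 1² + 0² = 1 + 1 + 0 = 2
2 = (2)_9 → 2² = 4
4 = (4)_9 → 4² = 16
16 = (1,7)_9 → 1² + 7² = 1 + 49 = 50
50 = (5,5)_9 → 5² + 5² = 25 + 25 = 50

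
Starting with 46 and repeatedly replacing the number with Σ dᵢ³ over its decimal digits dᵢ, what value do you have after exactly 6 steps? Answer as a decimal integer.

46 → 4³ + 6³ = 280
280 → 2³ + 8³ + 0³ = 520
520 → 5³ + 2³ + 0³ = 133
133 → 1³ + 3³ + 3³ = 55
55 → 5³ + 5³ = 250
250 → 2³ + 5³ + 0³ = 133

133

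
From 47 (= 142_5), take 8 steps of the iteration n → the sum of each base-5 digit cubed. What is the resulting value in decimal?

35

47 = (1,4,2)_5 → 1³ + 4³ + 2³ = 73
73 = (2,4,3)_5 → 2³ + 4³ + 3³ = 99
99 = (3,4,4)_5 → 3³ + 4³ + 4³ = 155
155 = (1,1,1,0)_5 → 1³ + 1³ + 1³ + 0³ = 3
3 = (3)_5 → 3³ = 27
27 = (1,0,2)_5 → 1³ + 0³ + 2³ = 9
9 = (1,4)_5 → 1³ + 4³ = 65
65 = (2,3,0)_5 → 2³ + 3³ + 0³ = 35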